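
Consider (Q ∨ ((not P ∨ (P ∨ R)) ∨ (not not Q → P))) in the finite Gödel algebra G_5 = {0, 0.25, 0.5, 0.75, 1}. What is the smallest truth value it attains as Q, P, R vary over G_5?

0.25

The minimum is attained at Q = 0.25, P = 0.25, R = 0:
  not P: Gödel ¬ of 0.25 = 0 (operand ≠ 0)
  (P ∨ R) = max(0.25, 0) = 0.25
  (not P ∨ (P ∨ R)) = max(0, 0.25) = 0.25
  not Q: Gödel ¬ of 0.25 = 0 (operand ≠ 0)
  not not Q: Gödel ¬ of 0 = 1 (operand is 0)
  (not not Q → P): 1 > 0.25, so result = 0.25
  ((not P ∨ (P ∨ R)) ∨ (not not Q → P)) = max(0.25, 0.25) = 0.25
  (Q ∨ ((not P ∨ (P ∨ R)) ∨ (not not Q → P))) = max(0.25, 0.25) = 0.25
Checking all 125 assignments confirms none give a value below 0.25.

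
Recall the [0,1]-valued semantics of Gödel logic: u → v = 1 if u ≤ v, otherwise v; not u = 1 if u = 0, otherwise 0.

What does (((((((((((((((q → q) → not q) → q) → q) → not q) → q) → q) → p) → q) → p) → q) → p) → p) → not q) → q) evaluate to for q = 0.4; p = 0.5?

1.00

(q → q): 0.4 ≤ 0.4, so result = 1
not q: Gödel ¬ of 0.4 = 0 (operand ≠ 0)
((q → q) → not q): 1 > 0, so result = 0
(((q → q) → not q) → q): 0 ≤ 0.4, so result = 1
((((q → q) → not q) → q) → q): 1 > 0.4, so result = 0.4
not q: Gödel ¬ of 0.4 = 0 (operand ≠ 0)
(((((q → q) → not q) → q) → q) → not q): 0.4 > 0, so result = 0
((((((q → q) → not q) → q) → q) → not q) → q): 0 ≤ 0.4, so result = 1
(((((((q → q) → not q) → q) → q) → not q) → q) → q): 1 > 0.4, so result = 0.4
((((((((q → q) → not q) → q) → q) → not q) → q) → q) → p): 0.4 ≤ 0.5, so result = 1
(((((((((q → q) → not q) → q) → q) → not q) → q) → q) → p) → q): 1 > 0.4, so result = 0.4
((((((((((q → q) → not q) → q) → q) → not q) → q) → q) → p) → q) → p): 0.4 ≤ 0.5, so result = 1
(((((((((((q → q) → not q) → q) → q) → not q) → q) → q) → p) → q) → p) → q): 1 > 0.4, so result = 0.4
((((((((((((q → q) → not q) → q) → q) → not q) → q) → q) → p) → q) → p) → q) → p): 0.4 ≤ 0.5, so result = 1
(((((((((((((q → q) → not q) → q) → q) → not q) → q) → q) → p) → q) → p) → q) → p) → p): 1 > 0.5, so result = 0.5
not q: Gödel ¬ of 0.4 = 0 (operand ≠ 0)
((((((((((((((q → q) → not q) → q) → q) → not q) → q) → q) → p) → q) → p) → q) → p) → p) → not q): 0.5 > 0, so result = 0
(((((((((((((((q → q) → not q) → q) → q) → not q) → q) → q) → p) → q) → p) → q) → p) → p) → not q) → q): 0 ≤ 0.4, so result = 1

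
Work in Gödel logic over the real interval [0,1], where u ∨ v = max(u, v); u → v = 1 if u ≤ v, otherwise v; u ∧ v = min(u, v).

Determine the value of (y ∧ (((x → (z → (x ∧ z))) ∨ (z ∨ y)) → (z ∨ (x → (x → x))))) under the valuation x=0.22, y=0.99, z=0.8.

(x ∧ z) = min(0.22, 0.8) = 0.22
(z → (x ∧ z)): 0.8 > 0.22, so result = 0.22
(x → (z → (x ∧ z))): 0.22 ≤ 0.22, so result = 1
(z ∨ y) = max(0.8, 0.99) = 0.99
((x → (z → (x ∧ z))) ∨ (z ∨ y)) = max(1, 0.99) = 1
(x → x): 0.22 ≤ 0.22, so result = 1
(x → (x → x)): 0.22 ≤ 1, so result = 1
(z ∨ (x → (x → x))) = max(0.8, 1) = 1
(((x → (z → (x ∧ z))) ∨ (z ∨ y)) → (z ∨ (x → (x → x)))): 1 ≤ 1, so result = 1
(y ∧ (((x → (z → (x ∧ z))) ∨ (z ∨ y)) → (z ∨ (x → (x → x))))) = min(0.99, 1) = 0.99

0.99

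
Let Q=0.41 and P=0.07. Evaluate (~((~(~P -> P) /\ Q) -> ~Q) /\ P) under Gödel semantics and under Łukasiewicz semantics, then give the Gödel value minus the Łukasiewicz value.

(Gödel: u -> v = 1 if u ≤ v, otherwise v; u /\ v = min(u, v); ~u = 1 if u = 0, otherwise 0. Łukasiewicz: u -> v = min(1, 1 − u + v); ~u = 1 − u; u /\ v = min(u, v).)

0.00

Gödel evaluation:
  ~P: Gödel ¬ of 0.07 = 0 (operand ≠ 0)
  (~P -> P): 0 ≤ 0.07, so result = 1
  ~(~P -> P): Gödel ¬ of 1 = 0 (operand ≠ 0)
  (~(~P -> P) /\ Q) = min(0, 0.41) = 0
  ~Q: Gödel ¬ of 0.41 = 0 (operand ≠ 0)
  ((~(~P -> P) /\ Q) -> ~Q): 0 ≤ 0, so result = 1
  ~((~(~P -> P) /\ Q) -> ~Q): Gödel ¬ of 1 = 0 (operand ≠ 0)
  (~((~(~P -> P) /\ Q) -> ~Q) /\ P) = min(0, 0.07) = 0
  Gödel value = 0
Łukasiewicz evaluation:
  ~P: Łukasiewicz ¬ gives 1 − 0.07 = 0.93
  (~P -> P): min(1, 1 − 0.93 + 0.07) = 0.14
  ~(~P -> P): Łukasiewicz ¬ gives 1 − 0.14 = 0.86
  (~(~P -> P) /\ Q) = min(0.86, 0.41) = 0.41
  ~Q: Łukasiewicz ¬ gives 1 − 0.41 = 0.59
  ((~(~P -> P) /\ Q) -> ~Q): min(1, 1 − 0.41 + 0.59) = 1
  ~((~(~P -> P) /\ Q) -> ~Q): Łukasiewicz ¬ gives 1 − 1 = 0
  (~((~(~P -> P) /\ Q) -> ~Q) /\ P) = min(0, 0.07) = 0
  Łukasiewicz value = 0
Difference: 0 − 0 = 0.00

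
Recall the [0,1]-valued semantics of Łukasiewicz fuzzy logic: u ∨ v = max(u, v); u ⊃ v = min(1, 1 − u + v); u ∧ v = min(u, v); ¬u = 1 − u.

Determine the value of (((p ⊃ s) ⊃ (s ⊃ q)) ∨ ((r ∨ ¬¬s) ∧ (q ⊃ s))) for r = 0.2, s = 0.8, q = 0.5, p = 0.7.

(p ⊃ s): min(1, 1 − 0.7 + 0.8) = 1
(s ⊃ q): min(1, 1 − 0.8 + 0.5) = 0.7
((p ⊃ s) ⊃ (s ⊃ q)): min(1, 1 − 1 + 0.7) = 0.7
¬s: Łukasiewicz ¬ gives 1 − 0.8 = 0.2
¬¬s: Łukasiewicz ¬ gives 1 − 0.2 = 0.8
(r ∨ ¬¬s) = max(0.2, 0.8) = 0.8
(q ⊃ s): min(1, 1 − 0.5 + 0.8) = 1
((r ∨ ¬¬s) ∧ (q ⊃ s)) = min(0.8, 1) = 0.8
(((p ⊃ s) ⊃ (s ⊃ q)) ∨ ((r ∨ ¬¬s) ∧ (q ⊃ s))) = max(0.7, 0.8) = 0.8

0.80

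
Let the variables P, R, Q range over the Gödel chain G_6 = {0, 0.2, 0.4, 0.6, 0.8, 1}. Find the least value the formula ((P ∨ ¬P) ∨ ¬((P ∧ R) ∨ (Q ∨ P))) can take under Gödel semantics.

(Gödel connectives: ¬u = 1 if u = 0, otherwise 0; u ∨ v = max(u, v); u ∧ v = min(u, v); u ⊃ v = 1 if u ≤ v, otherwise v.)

0.20

The minimum is attained at P = 0.2, R = 0, Q = 0:
  ¬P: Gödel ¬ of 0.2 = 0 (operand ≠ 0)
  (P ∨ ¬P) = max(0.2, 0) = 0.2
  (P ∧ R) = min(0.2, 0) = 0
  (Q ∨ P) = max(0, 0.2) = 0.2
  ((P ∧ R) ∨ (Q ∨ P)) = max(0, 0.2) = 0.2
  ¬((P ∧ R) ∨ (Q ∨ P)): Gödel ¬ of 0.2 = 0 (operand ≠ 0)
  ((P ∨ ¬P) ∨ ¬((P ∧ R) ∨ (Q ∨ P))) = max(0.2, 0) = 0.2
Checking all 216 assignments confirms none give a value below 0.20.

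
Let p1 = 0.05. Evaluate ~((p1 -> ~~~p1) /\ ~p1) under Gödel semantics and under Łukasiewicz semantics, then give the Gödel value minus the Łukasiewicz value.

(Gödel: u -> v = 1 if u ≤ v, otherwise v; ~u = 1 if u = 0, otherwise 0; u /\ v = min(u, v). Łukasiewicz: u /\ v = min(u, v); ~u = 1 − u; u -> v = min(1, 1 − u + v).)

0.95

Gödel evaluation:
  ~p1: Gödel ¬ of 0.05 = 0 (operand ≠ 0)
  ~~p1: Gödel ¬ of 0 = 1 (operand is 0)
  ~~~p1: Gödel ¬ of 1 = 0 (operand ≠ 0)
  (p1 -> ~~~p1): 0.05 > 0, so result = 0
  ~p1: Gödel ¬ of 0.05 = 0 (operand ≠ 0)
  ((p1 -> ~~~p1) /\ ~p1) = min(0, 0) = 0
  ~((p1 -> ~~~p1) /\ ~p1): Gödel ¬ of 0 = 1 (operand is 0)
  Gödel value = 1
Łukasiewicz evaluation:
  ~p1: Łukasiewicz ¬ gives 1 − 0.05 = 0.95
  ~~p1: Łukasiewicz ¬ gives 1 − 0.95 = 0.05
  ~~~p1: Łukasiewicz ¬ gives 1 − 0.05 = 0.95
  (p1 -> ~~~p1): min(1, 1 − 0.05 + 0.95) = 1
  ~p1: Łukasiewicz ¬ gives 1 − 0.05 = 0.95
  ((p1 -> ~~~p1) /\ ~p1) = min(1, 0.95) = 0.95
  ~((p1 -> ~~~p1) /\ ~p1): Łukasiewicz ¬ gives 1 − 0.95 = 0.05
  Łukasiewicz value = 0.05
Difference: 1 − 0.05 = 0.95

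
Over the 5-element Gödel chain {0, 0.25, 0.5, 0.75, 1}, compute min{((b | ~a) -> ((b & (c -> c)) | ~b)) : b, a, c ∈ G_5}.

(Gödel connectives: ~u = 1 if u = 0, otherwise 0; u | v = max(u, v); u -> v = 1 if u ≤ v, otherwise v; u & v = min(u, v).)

The minimum is attained at b = 0.25, a = 0, c = 0:
  ~a: Gödel ¬ of 0 = 1 (operand is 0)
  (b | ~a) = max(0.25, 1) = 1
  (c -> c): 0 ≤ 0, so result = 1
  (b & (c -> c)) = min(0.25, 1) = 0.25
  ~b: Gödel ¬ of 0.25 = 0 (operand ≠ 0)
  ((b & (c -> c)) | ~b) = max(0.25, 0) = 0.25
  ((b | ~a) -> ((b & (c -> c)) | ~b)): 1 > 0.25, so result = 0.25
Checking all 125 assignments confirms none give a value below 0.25.

0.25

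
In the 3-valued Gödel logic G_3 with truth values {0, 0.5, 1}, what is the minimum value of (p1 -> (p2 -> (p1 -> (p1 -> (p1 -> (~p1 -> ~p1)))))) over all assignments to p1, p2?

1.00

Every assignment gives 1. For instance at p1 = 0, p2 = 0:
  ~p1: Gödel ¬ of 0 = 1 (operand is 0)
  ~p1: Gödel ¬ of 0 = 1 (operand is 0)
  (~p1 -> ~p1): 1 ≤ 1, so result = 1
  (p1 -> (~p1 -> ~p1)): 0 ≤ 1, so result = 1
  (p1 -> (p1 -> (~p1 -> ~p1))): 0 ≤ 1, so result = 1
  (p1 -> (p1 -> (p1 -> (~p1 -> ~p1)))): 0 ≤ 1, so result = 1
  (p2 -> (p1 -> (p1 -> (p1 -> (~p1 -> ~p1))))): 0 ≤ 1, so result = 1
  (p1 -> (p2 -> (p1 -> (p1 -> (p1 -> (~p1 -> ~p1)))))): 0 ≤ 1, so result = 1
All 9 assignments give value 1 — the formula is a G_3-tautology.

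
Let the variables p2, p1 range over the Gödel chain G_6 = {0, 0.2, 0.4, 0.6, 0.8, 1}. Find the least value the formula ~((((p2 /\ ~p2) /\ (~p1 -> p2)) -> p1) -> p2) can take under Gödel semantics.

The minimum is attained at p2 = 0.2, p1 = 0:
  ~p2: Gödel ¬ of 0.2 = 0 (operand ≠ 0)
  (p2 /\ ~p2) = min(0.2, 0) = 0
  ~p1: Gödel ¬ of 0 = 1 (operand is 0)
  (~p1 -> p2): 1 > 0.2, so result = 0.2
  ((p2 /\ ~p2) /\ (~p1 -> p2)) = min(0, 0.2) = 0
  (((p2 /\ ~p2) /\ (~p1 -> p2)) -> p1): 0 ≤ 0, so result = 1
  ((((p2 /\ ~p2) /\ (~p1 -> p2)) -> p1) -> p2): 1 > 0.2, so result = 0.2
  ~((((p2 /\ ~p2) /\ (~p1 -> p2)) -> p1) -> p2): Gödel ¬ of 0.2 = 0 (operand ≠ 0)
Checking all 36 assignments confirms none give a value below 0.00.

0.00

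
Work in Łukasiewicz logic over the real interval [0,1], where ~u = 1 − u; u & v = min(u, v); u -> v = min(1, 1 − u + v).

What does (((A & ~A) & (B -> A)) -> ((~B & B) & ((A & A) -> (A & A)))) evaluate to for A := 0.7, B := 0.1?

~A: Łukasiewicz ¬ gives 1 − 0.7 = 0.3
(A & ~A) = min(0.7, 0.3) = 0.3
(B -> A): min(1, 1 − 0.1 + 0.7) = 1
((A & ~A) & (B -> A)) = min(0.3, 1) = 0.3
~B: Łukasiewicz ¬ gives 1 − 0.1 = 0.9
(~B & B) = min(0.9, 0.1) = 0.1
(A & A) = min(0.7, 0.7) = 0.7
(A & A) = min(0.7, 0.7) = 0.7
((A & A) -> (A & A)): min(1, 1 − 0.7 + 0.7) = 1
((~B & B) & ((A & A) -> (A & A))) = min(0.1, 1) = 0.1
(((A & ~A) & (B -> A)) -> ((~B & B) & ((A & A) -> (A & A)))): min(1, 1 − 0.3 + 0.1) = 0.8

0.80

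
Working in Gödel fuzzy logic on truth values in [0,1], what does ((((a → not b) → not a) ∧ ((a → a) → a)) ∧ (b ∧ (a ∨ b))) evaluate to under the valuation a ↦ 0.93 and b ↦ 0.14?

0.14

not b: Gödel ¬ of 0.14 = 0 (operand ≠ 0)
(a → not b): 0.93 > 0, so result = 0
not a: Gödel ¬ of 0.93 = 0 (operand ≠ 0)
((a → not b) → not a): 0 ≤ 0, so result = 1
(a → a): 0.93 ≤ 0.93, so result = 1
((a → a) → a): 1 > 0.93, so result = 0.93
(((a → not b) → not a) ∧ ((a → a) → a)) = min(1, 0.93) = 0.93
(a ∨ b) = max(0.93, 0.14) = 0.93
(b ∧ (a ∨ b)) = min(0.14, 0.93) = 0.14
((((a → not b) → not a) ∧ ((a → a) → a)) ∧ (b ∧ (a ∨ b))) = min(0.93, 0.14) = 0.14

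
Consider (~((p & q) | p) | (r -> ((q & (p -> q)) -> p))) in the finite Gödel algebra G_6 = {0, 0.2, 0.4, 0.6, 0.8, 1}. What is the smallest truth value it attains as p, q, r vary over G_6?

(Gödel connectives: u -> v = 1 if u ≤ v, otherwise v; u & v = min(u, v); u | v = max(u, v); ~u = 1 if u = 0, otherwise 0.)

The minimum is attained at p = 0.2, q = 0.4, r = 0.4:
  (p & q) = min(0.2, 0.4) = 0.2
  ((p & q) | p) = max(0.2, 0.2) = 0.2
  ~((p & q) | p): Gödel ¬ of 0.2 = 0 (operand ≠ 0)
  (p -> q): 0.2 ≤ 0.4, so result = 1
  (q & (p -> q)) = min(0.4, 1) = 0.4
  ((q & (p -> q)) -> p): 0.4 > 0.2, so result = 0.2
  (r -> ((q & (p -> q)) -> p)): 0.4 > 0.2, so result = 0.2
  (~((p & q) | p) | (r -> ((q & (p -> q)) -> p))) = max(0, 0.2) = 0.2
Checking all 216 assignments confirms none give a value below 0.20.

0.20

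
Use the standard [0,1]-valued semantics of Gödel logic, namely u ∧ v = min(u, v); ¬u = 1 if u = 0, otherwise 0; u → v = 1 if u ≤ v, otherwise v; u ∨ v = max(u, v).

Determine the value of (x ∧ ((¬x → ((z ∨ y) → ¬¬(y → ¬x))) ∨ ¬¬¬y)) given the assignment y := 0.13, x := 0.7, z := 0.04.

¬x: Gödel ¬ of 0.7 = 0 (operand ≠ 0)
(z ∨ y) = max(0.04, 0.13) = 0.13
¬x: Gödel ¬ of 0.7 = 0 (operand ≠ 0)
(y → ¬x): 0.13 > 0, so result = 0
¬(y → ¬x): Gödel ¬ of 0 = 1 (operand is 0)
¬¬(y → ¬x): Gödel ¬ of 1 = 0 (operand ≠ 0)
((z ∨ y) → ¬¬(y → ¬x)): 0.13 > 0, so result = 0
(¬x → ((z ∨ y) → ¬¬(y → ¬x))): 0 ≤ 0, so result = 1
¬y: Gödel ¬ of 0.13 = 0 (operand ≠ 0)
¬¬y: Gödel ¬ of 0 = 1 (operand is 0)
¬¬¬y: Gödel ¬ of 1 = 0 (operand ≠ 0)
((¬x → ((z ∨ y) → ¬¬(y → ¬x))) ∨ ¬¬¬y) = max(1, 0) = 1
(x ∧ ((¬x → ((z ∨ y) → ¬¬(y → ¬x))) ∨ ¬¬¬y)) = min(0.7, 1) = 0.7

0.70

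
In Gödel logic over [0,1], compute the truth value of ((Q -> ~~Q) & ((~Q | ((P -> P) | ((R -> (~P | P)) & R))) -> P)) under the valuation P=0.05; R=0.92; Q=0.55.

~Q: Gödel ¬ of 0.55 = 0 (operand ≠ 0)
~~Q: Gödel ¬ of 0 = 1 (operand is 0)
(Q -> ~~Q): 0.55 ≤ 1, so result = 1
~Q: Gödel ¬ of 0.55 = 0 (operand ≠ 0)
(P -> P): 0.05 ≤ 0.05, so result = 1
~P: Gödel ¬ of 0.05 = 0 (operand ≠ 0)
(~P | P) = max(0, 0.05) = 0.05
(R -> (~P | P)): 0.92 > 0.05, so result = 0.05
((R -> (~P | P)) & R) = min(0.05, 0.92) = 0.05
((P -> P) | ((R -> (~P | P)) & R)) = max(1, 0.05) = 1
(~Q | ((P -> P) | ((R -> (~P | P)) & R))) = max(0, 1) = 1
((~Q | ((P -> P) | ((R -> (~P | P)) & R))) -> P): 1 > 0.05, so result = 0.05
((Q -> ~~Q) & ((~Q | ((P -> P) | ((R -> (~P | P)) & R))) -> P)) = min(1, 0.05) = 0.05

0.05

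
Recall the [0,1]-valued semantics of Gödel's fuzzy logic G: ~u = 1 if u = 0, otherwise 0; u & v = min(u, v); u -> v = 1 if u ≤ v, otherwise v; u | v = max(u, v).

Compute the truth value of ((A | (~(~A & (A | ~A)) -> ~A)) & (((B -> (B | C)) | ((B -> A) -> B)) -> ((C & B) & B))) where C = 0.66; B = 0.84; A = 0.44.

~A: Gödel ¬ of 0.44 = 0 (operand ≠ 0)
~A: Gödel ¬ of 0.44 = 0 (operand ≠ 0)
(A | ~A) = max(0.44, 0) = 0.44
(~A & (A | ~A)) = min(0, 0.44) = 0
~(~A & (A | ~A)): Gödel ¬ of 0 = 1 (operand is 0)
~A: Gödel ¬ of 0.44 = 0 (operand ≠ 0)
(~(~A & (A | ~A)) -> ~A): 1 > 0, so result = 0
(A | (~(~A & (A | ~A)) -> ~A)) = max(0.44, 0) = 0.44
(B | C) = max(0.84, 0.66) = 0.84
(B -> (B | C)): 0.84 ≤ 0.84, so result = 1
(B -> A): 0.84 > 0.44, so result = 0.44
((B -> A) -> B): 0.44 ≤ 0.84, so result = 1
((B -> (B | C)) | ((B -> A) -> B)) = max(1, 1) = 1
(C & B) = min(0.66, 0.84) = 0.66
((C & B) & B) = min(0.66, 0.84) = 0.66
(((B -> (B | C)) | ((B -> A) -> B)) -> ((C & B) & B)): 1 > 0.66, so result = 0.66
((A | (~(~A & (A | ~A)) -> ~A)) & (((B -> (B | C)) | ((B -> A) -> B)) -> ((C & B) & B))) = min(0.44, 0.66) = 0.44

0.44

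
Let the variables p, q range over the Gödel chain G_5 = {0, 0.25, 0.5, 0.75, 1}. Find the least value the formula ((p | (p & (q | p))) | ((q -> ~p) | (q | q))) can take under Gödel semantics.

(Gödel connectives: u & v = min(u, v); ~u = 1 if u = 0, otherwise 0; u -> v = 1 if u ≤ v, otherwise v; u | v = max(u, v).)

The minimum is attained at p = 0.25, q = 0.25:
  (q | p) = max(0.25, 0.25) = 0.25
  (p & (q | p)) = min(0.25, 0.25) = 0.25
  (p | (p & (q | p))) = max(0.25, 0.25) = 0.25
  ~p: Gödel ¬ of 0.25 = 0 (operand ≠ 0)
  (q -> ~p): 0.25 > 0, so result = 0
  (q | q) = max(0.25, 0.25) = 0.25
  ((q -> ~p) | (q | q)) = max(0, 0.25) = 0.25
  ((p | (p & (q | p))) | ((q -> ~p) | (q | q))) = max(0.25, 0.25) = 0.25
Checking all 25 assignments confirms none give a value below 0.25.

0.25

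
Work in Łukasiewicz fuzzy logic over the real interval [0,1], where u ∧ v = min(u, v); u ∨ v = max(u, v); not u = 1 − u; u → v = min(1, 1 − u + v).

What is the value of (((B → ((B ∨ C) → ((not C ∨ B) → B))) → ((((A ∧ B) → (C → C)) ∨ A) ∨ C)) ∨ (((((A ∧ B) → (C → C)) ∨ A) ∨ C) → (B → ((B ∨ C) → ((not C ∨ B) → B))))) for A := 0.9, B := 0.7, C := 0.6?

(B ∨ C) = max(0.7, 0.6) = 0.7
not C: Łukasiewicz ¬ gives 1 − 0.6 = 0.4
(not C ∨ B) = max(0.4, 0.7) = 0.7
((not C ∨ B) → B): min(1, 1 − 0.7 + 0.7) = 1
((B ∨ C) → ((not C ∨ B) → B)): min(1, 1 − 0.7 + 1) = 1
(B → ((B ∨ C) → ((not C ∨ B) → B))): min(1, 1 − 0.7 + 1) = 1
(A ∧ B) = min(0.9, 0.7) = 0.7
(C → C): min(1, 1 − 0.6 + 0.6) = 1
((A ∧ B) → (C → C)): min(1, 1 − 0.7 + 1) = 1
(((A ∧ B) → (C → C)) ∨ A) = max(1, 0.9) = 1
((((A ∧ B) → (C → C)) ∨ A) ∨ C) = max(1, 0.6) = 1
((B → ((B ∨ C) → ((not C ∨ B) → B))) → ((((A ∧ B) → (C → C)) ∨ A) ∨ C)): min(1, 1 − 1 + 1) = 1
(A ∧ B) = min(0.9, 0.7) = 0.7
(C → C): min(1, 1 − 0.6 + 0.6) = 1
((A ∧ B) → (C → C)): min(1, 1 − 0.7 + 1) = 1
(((A ∧ B) → (C → C)) ∨ A) = max(1, 0.9) = 1
((((A ∧ B) → (C → C)) ∨ A) ∨ C) = max(1, 0.6) = 1
(B ∨ C) = max(0.7, 0.6) = 0.7
not C: Łukasiewicz ¬ gives 1 − 0.6 = 0.4
(not C ∨ B) = max(0.4, 0.7) = 0.7
((not C ∨ B) → B): min(1, 1 − 0.7 + 0.7) = 1
((B ∨ C) → ((not C ∨ B) → B)): min(1, 1 − 0.7 + 1) = 1
(B → ((B ∨ C) → ((not C ∨ B) → B))): min(1, 1 − 0.7 + 1) = 1
(((((A ∧ B) → (C → C)) ∨ A) ∨ C) → (B → ((B ∨ C) → ((not C ∨ B) → B)))): min(1, 1 − 1 + 1) = 1
(((B → ((B ∨ C) → ((not C ∨ B) → B))) → ((((A ∧ B) → (C → C)) ∨ A) ∨ C)) ∨ (((((A ∧ B) → (C → C)) ∨ A) ∨ C) → (B → ((B ∨ C) → ((not C ∨ B) → B))))) = max(1, 1) = 1

1.00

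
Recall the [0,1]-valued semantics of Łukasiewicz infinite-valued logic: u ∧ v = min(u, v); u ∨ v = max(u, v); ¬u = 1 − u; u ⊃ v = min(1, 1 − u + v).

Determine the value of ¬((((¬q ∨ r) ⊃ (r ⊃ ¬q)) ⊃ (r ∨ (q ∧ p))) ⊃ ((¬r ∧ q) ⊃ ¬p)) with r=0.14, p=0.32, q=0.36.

0.00

¬q: Łukasiewicz ¬ gives 1 − 0.36 = 0.64
(¬q ∨ r) = max(0.64, 0.14) = 0.64
¬q: Łukasiewicz ¬ gives 1 − 0.36 = 0.64
(r ⊃ ¬q): min(1, 1 − 0.14 + 0.64) = 1
((¬q ∨ r) ⊃ (r ⊃ ¬q)): min(1, 1 − 0.64 + 1) = 1
(q ∧ p) = min(0.36, 0.32) = 0.32
(r ∨ (q ∧ p)) = max(0.14, 0.32) = 0.32
(((¬q ∨ r) ⊃ (r ⊃ ¬q)) ⊃ (r ∨ (q ∧ p))): min(1, 1 − 1 + 0.32) = 0.32
¬r: Łukasiewicz ¬ gives 1 − 0.14 = 0.86
(¬r ∧ q) = min(0.86, 0.36) = 0.36
¬p: Łukasiewicz ¬ gives 1 − 0.32 = 0.68
((¬r ∧ q) ⊃ ¬p): min(1, 1 − 0.36 + 0.68) = 1
((((¬q ∨ r) ⊃ (r ⊃ ¬q)) ⊃ (r ∨ (q ∧ p))) ⊃ ((¬r ∧ q) ⊃ ¬p)): min(1, 1 − 0.32 + 1) = 1
¬((((¬q ∨ r) ⊃ (r ⊃ ¬q)) ⊃ (r ∨ (q ∧ p))) ⊃ ((¬r ∧ q) ⊃ ¬p)): Łukasiewicz ¬ gives 1 − 1 = 0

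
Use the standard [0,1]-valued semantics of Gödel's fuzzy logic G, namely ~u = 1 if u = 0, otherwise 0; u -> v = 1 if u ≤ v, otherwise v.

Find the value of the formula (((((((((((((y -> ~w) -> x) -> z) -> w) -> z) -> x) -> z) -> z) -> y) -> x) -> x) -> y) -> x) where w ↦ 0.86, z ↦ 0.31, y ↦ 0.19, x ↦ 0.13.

0.13

~w: Gödel ¬ of 0.86 = 0 (operand ≠ 0)
(y -> ~w): 0.19 > 0, so result = 0
((y -> ~w) -> x): 0 ≤ 0.13, so result = 1
(((y -> ~w) -> x) -> z): 1 > 0.31, so result = 0.31
((((y -> ~w) -> x) -> z) -> w): 0.31 ≤ 0.86, so result = 1
(((((y -> ~w) -> x) -> z) -> w) -> z): 1 > 0.31, so result = 0.31
((((((y -> ~w) -> x) -> z) -> w) -> z) -> x): 0.31 > 0.13, so result = 0.13
(((((((y -> ~w) -> x) -> z) -> w) -> z) -> x) -> z): 0.13 ≤ 0.31, so result = 1
((((((((y -> ~w) -> x) -> z) -> w) -> z) -> x) -> z) -> z): 1 > 0.31, so result = 0.31
(((((((((y -> ~w) -> x) -> z) -> w) -> z) -> x) -> z) -> z) -> y): 0.31 > 0.19, so result = 0.19
((((((((((y -> ~w) -> x) -> z) -> w) -> z) -> x) -> z) -> z) -> y) -> x): 0.19 > 0.13, so result = 0.13
(((((((((((y -> ~w) -> x) -> z) -> w) -> z) -> x) -> z) -> z) -> y) -> x) -> x): 0.13 ≤ 0.13, so result = 1
((((((((((((y -> ~w) -> x) -> z) -> w) -> z) -> x) -> z) -> z) -> y) -> x) -> x) -> y): 1 > 0.19, so result = 0.19
(((((((((((((y -> ~w) -> x) -> z) -> w) -> z) -> x) -> z) -> z) -> y) -> x) -> x) -> y) -> x): 0.19 > 0.13, so result = 0.13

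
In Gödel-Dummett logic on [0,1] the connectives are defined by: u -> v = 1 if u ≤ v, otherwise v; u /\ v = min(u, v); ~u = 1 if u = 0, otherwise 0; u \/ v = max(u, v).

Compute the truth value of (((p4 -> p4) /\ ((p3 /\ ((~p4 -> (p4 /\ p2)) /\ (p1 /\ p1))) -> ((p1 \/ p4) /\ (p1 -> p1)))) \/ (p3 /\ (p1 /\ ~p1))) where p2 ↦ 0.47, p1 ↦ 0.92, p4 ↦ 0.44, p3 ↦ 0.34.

1.00

(p4 -> p4): 0.44 ≤ 0.44, so result = 1
~p4: Gödel ¬ of 0.44 = 0 (operand ≠ 0)
(p4 /\ p2) = min(0.44, 0.47) = 0.44
(~p4 -> (p4 /\ p2)): 0 ≤ 0.44, so result = 1
(p1 /\ p1) = min(0.92, 0.92) = 0.92
((~p4 -> (p4 /\ p2)) /\ (p1 /\ p1)) = min(1, 0.92) = 0.92
(p3 /\ ((~p4 -> (p4 /\ p2)) /\ (p1 /\ p1))) = min(0.34, 0.92) = 0.34
(p1 \/ p4) = max(0.92, 0.44) = 0.92
(p1 -> p1): 0.92 ≤ 0.92, so result = 1
((p1 \/ p4) /\ (p1 -> p1)) = min(0.92, 1) = 0.92
((p3 /\ ((~p4 -> (p4 /\ p2)) /\ (p1 /\ p1))) -> ((p1 \/ p4) /\ (p1 -> p1))): 0.34 ≤ 0.92, so result = 1
((p4 -> p4) /\ ((p3 /\ ((~p4 -> (p4 /\ p2)) /\ (p1 /\ p1))) -> ((p1 \/ p4) /\ (p1 -> p1)))) = min(1, 1) = 1
~p1: Gödel ¬ of 0.92 = 0 (operand ≠ 0)
(p1 /\ ~p1) = min(0.92, 0) = 0
(p3 /\ (p1 /\ ~p1)) = min(0.34, 0) = 0
(((p4 -> p4) /\ ((p3 /\ ((~p4 -> (p4 /\ p2)) /\ (p1 /\ p1))) -> ((p1 \/ p4) /\ (p1 -> p1)))) \/ (p3 /\ (p1 /\ ~p1))) = max(1, 0) = 1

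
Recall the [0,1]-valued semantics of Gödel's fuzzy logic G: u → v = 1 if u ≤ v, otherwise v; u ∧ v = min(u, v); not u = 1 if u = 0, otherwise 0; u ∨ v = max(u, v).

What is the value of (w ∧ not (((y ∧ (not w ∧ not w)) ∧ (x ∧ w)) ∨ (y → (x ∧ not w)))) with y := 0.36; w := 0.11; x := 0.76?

0.11

not w: Gödel ¬ of 0.11 = 0 (operand ≠ 0)
not w: Gödel ¬ of 0.11 = 0 (operand ≠ 0)
(not w ∧ not w) = min(0, 0) = 0
(y ∧ (not w ∧ not w)) = min(0.36, 0) = 0
(x ∧ w) = min(0.76, 0.11) = 0.11
((y ∧ (not w ∧ not w)) ∧ (x ∧ w)) = min(0, 0.11) = 0
not w: Gödel ¬ of 0.11 = 0 (operand ≠ 0)
(x ∧ not w) = min(0.76, 0) = 0
(y → (x ∧ not w)): 0.36 > 0, so result = 0
(((y ∧ (not w ∧ not w)) ∧ (x ∧ w)) ∨ (y → (x ∧ not w))) = max(0, 0) = 0
not (((y ∧ (not w ∧ not w)) ∧ (x ∧ w)) ∨ (y → (x ∧ not w))): Gödel ¬ of 0 = 1 (operand is 0)
(w ∧ not (((y ∧ (not w ∧ not w)) ∧ (x ∧ w)) ∨ (y → (x ∧ not w)))) = min(0.11, 1) = 0.11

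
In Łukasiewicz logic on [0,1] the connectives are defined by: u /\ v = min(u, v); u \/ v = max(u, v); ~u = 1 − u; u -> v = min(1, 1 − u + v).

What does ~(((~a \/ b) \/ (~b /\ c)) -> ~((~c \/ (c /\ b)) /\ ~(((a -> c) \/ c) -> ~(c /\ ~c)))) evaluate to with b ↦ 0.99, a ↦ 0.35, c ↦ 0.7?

~a: Łukasiewicz ¬ gives 1 − 0.35 = 0.65
(~a \/ b) = max(0.65, 0.99) = 0.99
~b: Łukasiewicz ¬ gives 1 − 0.99 = 0.01
(~b /\ c) = min(0.01, 0.7) = 0.01
((~a \/ b) \/ (~b /\ c)) = max(0.99, 0.01) = 0.99
~c: Łukasiewicz ¬ gives 1 − 0.7 = 0.3
(c /\ b) = min(0.7, 0.99) = 0.7
(~c \/ (c /\ b)) = max(0.3, 0.7) = 0.7
(a -> c): min(1, 1 − 0.35 + 0.7) = 1
((a -> c) \/ c) = max(1, 0.7) = 1
~c: Łukasiewicz ¬ gives 1 − 0.7 = 0.3
(c /\ ~c) = min(0.7, 0.3) = 0.3
~(c /\ ~c): Łukasiewicz ¬ gives 1 − 0.3 = 0.7
(((a -> c) \/ c) -> ~(c /\ ~c)): min(1, 1 − 1 + 0.7) = 0.7
~(((a -> c) \/ c) -> ~(c /\ ~c)): Łukasiewicz ¬ gives 1 − 0.7 = 0.3
((~c \/ (c /\ b)) /\ ~(((a -> c) \/ c) -> ~(c /\ ~c))) = min(0.7, 0.3) = 0.3
~((~c \/ (c /\ b)) /\ ~(((a -> c) \/ c) -> ~(c /\ ~c))): Łukasiewicz ¬ gives 1 − 0.3 = 0.7
(((~a \/ b) \/ (~b /\ c)) -> ~((~c \/ (c /\ b)) /\ ~(((a -> c) \/ c) -> ~(c /\ ~c)))): min(1, 1 − 0.99 + 0.7) = 0.71
~(((~a \/ b) \/ (~b /\ c)) -> ~((~c \/ (c /\ b)) /\ ~(((a -> c) \/ c) -> ~(c /\ ~c)))): Łukasiewicz ¬ gives 1 − 0.71 = 0.29

0.29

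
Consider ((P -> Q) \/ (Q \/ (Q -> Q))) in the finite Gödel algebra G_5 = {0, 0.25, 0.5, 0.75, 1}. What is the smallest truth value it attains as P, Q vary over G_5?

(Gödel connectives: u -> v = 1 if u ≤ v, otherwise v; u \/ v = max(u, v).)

Every assignment gives 1. For instance at P = 0, Q = 0:
  (P -> Q): 0 ≤ 0, so result = 1
  (Q -> Q): 0 ≤ 0, so result = 1
  (Q \/ (Q -> Q)) = max(0, 1) = 1
  ((P -> Q) \/ (Q \/ (Q -> Q))) = max(1, 1) = 1
All 25 assignments give value 1 — the formula is a G_5-tautology.

1.00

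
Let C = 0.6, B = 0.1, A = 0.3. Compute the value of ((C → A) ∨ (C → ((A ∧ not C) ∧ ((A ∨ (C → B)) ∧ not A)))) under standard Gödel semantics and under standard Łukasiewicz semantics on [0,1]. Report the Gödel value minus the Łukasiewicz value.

Gödel evaluation:
  (C → A): 0.6 > 0.3, so result = 0.3
  not C: Gödel ¬ of 0.6 = 0 (operand ≠ 0)
  (A ∧ not C) = min(0.3, 0) = 0
  (C → B): 0.6 > 0.1, so result = 0.1
  (A ∨ (C → B)) = max(0.3, 0.1) = 0.3
  not A: Gödel ¬ of 0.3 = 0 (operand ≠ 0)
  ((A ∨ (C → B)) ∧ not A) = min(0.3, 0) = 0
  ((A ∧ not C) ∧ ((A ∨ (C → B)) ∧ not A)) = min(0, 0) = 0
  (C → ((A ∧ not C) ∧ ((A ∨ (C → B)) ∧ not A))): 0.6 > 0, so result = 0
  ((C → A) ∨ (C → ((A ∧ not C) ∧ ((A ∨ (C → B)) ∧ not A)))) = max(0.3, 0) = 0.3
  Gödel value = 0.3
Łukasiewicz evaluation:
  (C → A): min(1, 1 − 0.6 + 0.3) = 0.7
  not C: Łukasiewicz ¬ gives 1 − 0.6 = 0.4
  (A ∧ not C) = min(0.3, 0.4) = 0.3
  (C → B): min(1, 1 − 0.6 + 0.1) = 0.5
  (A ∨ (C → B)) = max(0.3, 0.5) = 0.5
  not A: Łukasiewicz ¬ gives 1 − 0.3 = 0.7
  ((A ∨ (C → B)) ∧ not A) = min(0.5, 0.7) = 0.5
  ((A ∧ not C) ∧ ((A ∨ (C → B)) ∧ not A)) = min(0.3, 0.5) = 0.3
  (C → ((A ∧ not C) ∧ ((A ∨ (C → B)) ∧ not A))): min(1, 1 − 0.6 + 0.3) = 0.7
  ((C → A) ∨ (C → ((A ∧ not C) ∧ ((A ∨ (C → B)) ∧ not A)))) = max(0.7, 0.7) = 0.7
  Łukasiewicz value = 0.7
Difference: 0.3 − 0.7 = -0.40

-0.40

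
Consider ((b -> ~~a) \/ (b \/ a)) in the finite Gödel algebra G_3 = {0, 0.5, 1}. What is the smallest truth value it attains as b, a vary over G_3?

0.50

The minimum is attained at b = 0.5, a = 0:
  ~a: Gödel ¬ of 0 = 1 (operand is 0)
  ~~a: Gödel ¬ of 1 = 0 (operand ≠ 0)
  (b -> ~~a): 0.5 > 0, so result = 0
  (b \/ a) = max(0.5, 0) = 0.5
  ((b -> ~~a) \/ (b \/ a)) = max(0, 0.5) = 0.5
Checking all 9 assignments confirms none give a value below 0.50.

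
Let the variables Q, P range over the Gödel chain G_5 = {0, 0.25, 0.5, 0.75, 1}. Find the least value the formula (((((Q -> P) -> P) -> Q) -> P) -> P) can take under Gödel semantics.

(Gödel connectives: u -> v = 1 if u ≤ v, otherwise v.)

The minimum is attained at Q = 0, P = 0.25:
  (Q -> P): 0 ≤ 0.25, so result = 1
  ((Q -> P) -> P): 1 > 0.25, so result = 0.25
  (((Q -> P) -> P) -> Q): 0.25 > 0, so result = 0
  ((((Q -> P) -> P) -> Q) -> P): 0 ≤ 0.25, so result = 1
  (((((Q -> P) -> P) -> Q) -> P) -> P): 1 > 0.25, so result = 0.25
Checking all 25 assignments confirms none give a value below 0.25.

0.25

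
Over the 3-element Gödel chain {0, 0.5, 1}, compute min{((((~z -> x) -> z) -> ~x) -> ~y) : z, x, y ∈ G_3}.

0.00

The minimum is attained at z = 0, x = 0, y = 0.5:
  ~z: Gödel ¬ of 0 = 1 (operand is 0)
  (~z -> x): 1 > 0, so result = 0
  ((~z -> x) -> z): 0 ≤ 0, so result = 1
  ~x: Gödel ¬ of 0 = 1 (operand is 0)
  (((~z -> x) -> z) -> ~x): 1 ≤ 1, so result = 1
  ~y: Gödel ¬ of 0.5 = 0 (operand ≠ 0)
  ((((~z -> x) -> z) -> ~x) -> ~y): 1 > 0, so result = 0
Checking all 27 assignments confirms none give a value below 0.00.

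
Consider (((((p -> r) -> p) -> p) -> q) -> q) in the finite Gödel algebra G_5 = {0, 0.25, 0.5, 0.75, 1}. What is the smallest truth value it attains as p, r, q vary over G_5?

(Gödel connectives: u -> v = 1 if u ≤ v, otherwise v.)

0.25

The minimum is attained at p = 0.25, r = 0, q = 0.25:
  (p -> r): 0.25 > 0, so result = 0
  ((p -> r) -> p): 0 ≤ 0.25, so result = 1
  (((p -> r) -> p) -> p): 1 > 0.25, so result = 0.25
  ((((p -> r) -> p) -> p) -> q): 0.25 ≤ 0.25, so result = 1
  (((((p -> r) -> p) -> p) -> q) -> q): 1 > 0.25, so result = 0.25
Checking all 125 assignments confirms none give a value below 0.25.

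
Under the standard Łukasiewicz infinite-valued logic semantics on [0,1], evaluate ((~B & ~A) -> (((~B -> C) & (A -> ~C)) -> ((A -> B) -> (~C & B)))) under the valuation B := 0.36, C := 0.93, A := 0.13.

0.49

~B: Łukasiewicz ¬ gives 1 − 0.36 = 0.64
~A: Łukasiewicz ¬ gives 1 − 0.13 = 0.87
(~B & ~A) = min(0.64, 0.87) = 0.64
~B: Łukasiewicz ¬ gives 1 − 0.36 = 0.64
(~B -> C): min(1, 1 − 0.64 + 0.93) = 1
~C: Łukasiewicz ¬ gives 1 − 0.93 = 0.07
(A -> ~C): min(1, 1 − 0.13 + 0.07) = 0.94
((~B -> C) & (A -> ~C)) = min(1, 0.94) = 0.94
(A -> B): min(1, 1 − 0.13 + 0.36) = 1
~C: Łukasiewicz ¬ gives 1 − 0.93 = 0.07
(~C & B) = min(0.07, 0.36) = 0.07
((A -> B) -> (~C & B)): min(1, 1 − 1 + 0.07) = 0.07
(((~B -> C) & (A -> ~C)) -> ((A -> B) -> (~C & B))): min(1, 1 − 0.94 + 0.07) = 0.13
((~B & ~A) -> (((~B -> C) & (A -> ~C)) -> ((A -> B) -> (~C & B)))): min(1, 1 − 0.64 + 0.13) = 0.49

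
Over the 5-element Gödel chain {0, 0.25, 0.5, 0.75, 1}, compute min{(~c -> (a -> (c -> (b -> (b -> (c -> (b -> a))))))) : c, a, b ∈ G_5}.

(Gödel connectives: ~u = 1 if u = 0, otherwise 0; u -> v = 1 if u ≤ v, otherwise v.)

1.00

Every assignment gives 1. For instance at c = 0, a = 0, b = 0:
  ~c: Gödel ¬ of 0 = 1 (operand is 0)
  (b -> a): 0 ≤ 0, so result = 1
  (c -> (b -> a)): 0 ≤ 1, so result = 1
  (b -> (c -> (b -> a))): 0 ≤ 1, so result = 1
  (b -> (b -> (c -> (b -> a)))): 0 ≤ 1, so result = 1
  (c -> (b -> (b -> (c -> (b -> a))))): 0 ≤ 1, so result = 1
  (a -> (c -> (b -> (b -> (c -> (b -> a)))))): 0 ≤ 1, so result = 1
  (~c -> (a -> (c -> (b -> (b -> (c -> (b -> a))))))): 1 ≤ 1, so result = 1
All 125 assignments give value 1 — the formula is a G_5-tautology.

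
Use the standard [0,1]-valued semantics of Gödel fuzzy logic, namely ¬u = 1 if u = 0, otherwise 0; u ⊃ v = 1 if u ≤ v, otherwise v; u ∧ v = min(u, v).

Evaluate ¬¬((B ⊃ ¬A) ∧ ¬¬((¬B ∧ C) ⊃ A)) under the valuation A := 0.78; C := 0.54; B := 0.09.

¬A: Gödel ¬ of 0.78 = 0 (operand ≠ 0)
(B ⊃ ¬A): 0.09 > 0, so result = 0
¬B: Gödel ¬ of 0.09 = 0 (operand ≠ 0)
(¬B ∧ C) = min(0, 0.54) = 0
((¬B ∧ C) ⊃ A): 0 ≤ 0.78, so result = 1
¬((¬B ∧ C) ⊃ A): Gödel ¬ of 1 = 0 (operand ≠ 0)
¬¬((¬B ∧ C) ⊃ A): Gödel ¬ of 0 = 1 (operand is 0)
((B ⊃ ¬A) ∧ ¬¬((¬B ∧ C) ⊃ A)) = min(0, 1) = 0
¬((B ⊃ ¬A) ∧ ¬¬((¬B ∧ C) ⊃ A)): Gödel ¬ of 0 = 1 (operand is 0)
¬¬((B ⊃ ¬A) ∧ ¬¬((¬B ∧ C) ⊃ A)): Gödel ¬ of 1 = 0 (operand ≠ 0)

0.00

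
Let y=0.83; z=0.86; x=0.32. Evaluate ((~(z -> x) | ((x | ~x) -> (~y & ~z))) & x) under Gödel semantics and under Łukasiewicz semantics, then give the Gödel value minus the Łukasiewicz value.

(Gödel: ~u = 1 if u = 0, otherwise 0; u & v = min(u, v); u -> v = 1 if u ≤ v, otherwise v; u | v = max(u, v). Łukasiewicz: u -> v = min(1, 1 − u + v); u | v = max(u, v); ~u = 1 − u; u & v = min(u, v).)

-0.32

Gödel evaluation:
  (z -> x): 0.86 > 0.32, so result = 0.32
  ~(z -> x): Gödel ¬ of 0.32 = 0 (operand ≠ 0)
  ~x: Gödel ¬ of 0.32 = 0 (operand ≠ 0)
  (x | ~x) = max(0.32, 0) = 0.32
  ~y: Gödel ¬ of 0.83 = 0 (operand ≠ 0)
  ~z: Gödel ¬ of 0.86 = 0 (operand ≠ 0)
  (~y & ~z) = min(0, 0) = 0
  ((x | ~x) -> (~y & ~z)): 0.32 > 0, so result = 0
  (~(z -> x) | ((x | ~x) -> (~y & ~z))) = max(0, 0) = 0
  ((~(z -> x) | ((x | ~x) -> (~y & ~z))) & x) = min(0, 0.32) = 0
  Gödel value = 0
Łukasiewicz evaluation:
  (z -> x): min(1, 1 − 0.86 + 0.32) = 0.46
  ~(z -> x): Łukasiewicz ¬ gives 1 − 0.46 = 0.54
  ~x: Łukasiewicz ¬ gives 1 − 0.32 = 0.68
  (x | ~x) = max(0.32, 0.68) = 0.68
  ~y: Łukasiewicz ¬ gives 1 − 0.83 = 0.17
  ~z: Łukasiewicz ¬ gives 1 − 0.86 = 0.14
  (~y & ~z) = min(0.17, 0.14) = 0.14
  ((x | ~x) -> (~y & ~z)): min(1, 1 − 0.68 + 0.14) = 0.46
  (~(z -> x) | ((x | ~x) -> (~y & ~z))) = max(0.54, 0.46) = 0.54
  ((~(z -> x) | ((x | ~x) -> (~y & ~z))) & x) = min(0.54, 0.32) = 0.32
  Łukasiewicz value = 0.32
Difference: 0 − 0.32 = -0.32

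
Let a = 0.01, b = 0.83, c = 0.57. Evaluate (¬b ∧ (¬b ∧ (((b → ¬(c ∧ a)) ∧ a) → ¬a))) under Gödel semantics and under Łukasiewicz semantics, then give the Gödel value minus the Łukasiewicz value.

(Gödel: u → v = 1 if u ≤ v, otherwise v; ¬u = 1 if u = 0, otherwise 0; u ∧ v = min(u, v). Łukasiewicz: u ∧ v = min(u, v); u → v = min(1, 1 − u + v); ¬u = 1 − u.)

Gödel evaluation:
  ¬b: Gödel ¬ of 0.83 = 0 (operand ≠ 0)
  ¬b: Gödel ¬ of 0.83 = 0 (operand ≠ 0)
  (c ∧ a) = min(0.57, 0.01) = 0.01
  ¬(c ∧ a): Gödel ¬ of 0.01 = 0 (operand ≠ 0)
  (b → ¬(c ∧ a)): 0.83 > 0, so result = 0
  ((b → ¬(c ∧ a)) ∧ a) = min(0, 0.01) = 0
  ¬a: Gödel ¬ of 0.01 = 0 (operand ≠ 0)
  (((b → ¬(c ∧ a)) ∧ a) → ¬a): 0 ≤ 0, so result = 1
  (¬b ∧ (((b → ¬(c ∧ a)) ∧ a) → ¬a)) = min(0, 1) = 0
  (¬b ∧ (¬b ∧ (((b → ¬(c ∧ a)) ∧ a) → ¬a))) = min(0, 0) = 0
  Gödel value = 0
Łukasiewicz evaluation:
  ¬b: Łukasiewicz ¬ gives 1 − 0.83 = 0.17
  ¬b: Łukasiewicz ¬ gives 1 − 0.83 = 0.17
  (c ∧ a) = min(0.57, 0.01) = 0.01
  ¬(c ∧ a): Łukasiewicz ¬ gives 1 − 0.01 = 0.99
  (b → ¬(c ∧ a)): min(1, 1 − 0.83 + 0.99) = 1
  ((b → ¬(c ∧ a)) ∧ a) = min(1, 0.01) = 0.01
  ¬a: Łukasiewicz ¬ gives 1 − 0.01 = 0.99
  (((b → ¬(c ∧ a)) ∧ a) → ¬a): min(1, 1 − 0.01 + 0.99) = 1
  (¬b ∧ (((b → ¬(c ∧ a)) ∧ a) → ¬a)) = min(0.17, 1) = 0.17
  (¬b ∧ (¬b ∧ (((b → ¬(c ∧ a)) ∧ a) → ¬a))) = min(0.17, 0.17) = 0.17
  Łukasiewicz value = 0.17
Difference: 0 − 0.17 = -0.17

-0.17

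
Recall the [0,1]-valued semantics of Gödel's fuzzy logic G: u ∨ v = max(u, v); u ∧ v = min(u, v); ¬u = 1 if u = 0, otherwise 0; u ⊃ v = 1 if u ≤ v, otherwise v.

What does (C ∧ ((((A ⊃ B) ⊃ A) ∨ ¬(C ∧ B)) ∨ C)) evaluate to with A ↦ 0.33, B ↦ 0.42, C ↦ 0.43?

0.43

(A ⊃ B): 0.33 ≤ 0.42, so result = 1
((A ⊃ B) ⊃ A): 1 > 0.33, so result = 0.33
(C ∧ B) = min(0.43, 0.42) = 0.42
¬(C ∧ B): Gödel ¬ of 0.42 = 0 (operand ≠ 0)
(((A ⊃ B) ⊃ A) ∨ ¬(C ∧ B)) = max(0.33, 0) = 0.33
((((A ⊃ B) ⊃ A) ∨ ¬(C ∧ B)) ∨ C) = max(0.33, 0.43) = 0.43
(C ∧ ((((A ⊃ B) ⊃ A) ∨ ¬(C ∧ B)) ∨ C)) = min(0.43, 0.43) = 0.43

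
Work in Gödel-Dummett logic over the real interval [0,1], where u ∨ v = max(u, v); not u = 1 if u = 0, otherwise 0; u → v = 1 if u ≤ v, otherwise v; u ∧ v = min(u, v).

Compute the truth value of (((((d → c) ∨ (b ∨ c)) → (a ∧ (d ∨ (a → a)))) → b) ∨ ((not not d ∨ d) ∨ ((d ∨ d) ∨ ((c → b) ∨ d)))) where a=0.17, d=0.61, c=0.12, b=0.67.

1.00

(d → c): 0.61 > 0.12, so result = 0.12
(b ∨ c) = max(0.67, 0.12) = 0.67
((d → c) ∨ (b ∨ c)) = max(0.12, 0.67) = 0.67
(a → a): 0.17 ≤ 0.17, so result = 1
(d ∨ (a → a)) = max(0.61, 1) = 1
(a ∧ (d ∨ (a → a))) = min(0.17, 1) = 0.17
(((d → c) ∨ (b ∨ c)) → (a ∧ (d ∨ (a → a)))): 0.67 > 0.17, so result = 0.17
((((d → c) ∨ (b ∨ c)) → (a ∧ (d ∨ (a → a)))) → b): 0.17 ≤ 0.67, so result = 1
not d: Gödel ¬ of 0.61 = 0 (operand ≠ 0)
not not d: Gödel ¬ of 0 = 1 (operand is 0)
(not not d ∨ d) = max(1, 0.61) = 1
(d ∨ d) = max(0.61, 0.61) = 0.61
(c → b): 0.12 ≤ 0.67, so result = 1
((c → b) ∨ d) = max(1, 0.61) = 1
((d ∨ d) ∨ ((c → b) ∨ d)) = max(0.61, 1) = 1
((not not d ∨ d) ∨ ((d ∨ d) ∨ ((c → b) ∨ d))) = max(1, 1) = 1
(((((d → c) ∨ (b ∨ c)) → (a ∧ (d ∨ (a → a)))) → b) ∨ ((not not d ∨ d) ∨ ((d ∨ d) ∨ ((c → b) ∨ d)))) = max(1, 1) = 1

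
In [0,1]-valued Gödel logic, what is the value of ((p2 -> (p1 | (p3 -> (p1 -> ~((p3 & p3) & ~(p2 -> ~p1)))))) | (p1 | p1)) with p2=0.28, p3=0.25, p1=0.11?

(p3 & p3) = min(0.25, 0.25) = 0.25
~p1: Gödel ¬ of 0.11 = 0 (operand ≠ 0)
(p2 -> ~p1): 0.28 > 0, so result = 0
~(p2 -> ~p1): Gödel ¬ of 0 = 1 (operand is 0)
((p3 & p3) & ~(p2 -> ~p1)) = min(0.25, 1) = 0.25
~((p3 & p3) & ~(p2 -> ~p1)): Gödel ¬ of 0.25 = 0 (operand ≠ 0)
(p1 -> ~((p3 & p3) & ~(p2 -> ~p1))): 0.11 > 0, so result = 0
(p3 -> (p1 -> ~((p3 & p3) & ~(p2 -> ~p1)))): 0.25 > 0, so result = 0
(p1 | (p3 -> (p1 -> ~((p3 & p3) & ~(p2 -> ~p1))))) = max(0.11, 0) = 0.11
(p2 -> (p1 | (p3 -> (p1 -> ~((p3 & p3) & ~(p2 -> ~p1)))))): 0.28 > 0.11, so result = 0.11
(p1 | p1) = max(0.11, 0.11) = 0.11
((p2 -> (p1 | (p3 -> (p1 -> ~((p3 & p3) & ~(p2 -> ~p1)))))) | (p1 | p1)) = max(0.11, 0.11) = 0.11

0.11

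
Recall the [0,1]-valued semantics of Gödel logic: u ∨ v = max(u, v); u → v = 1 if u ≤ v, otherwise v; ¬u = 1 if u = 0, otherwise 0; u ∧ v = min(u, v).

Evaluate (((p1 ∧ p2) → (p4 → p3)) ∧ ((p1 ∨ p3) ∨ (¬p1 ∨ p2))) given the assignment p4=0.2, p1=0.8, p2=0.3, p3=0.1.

(p1 ∧ p2) = min(0.8, 0.3) = 0.3
(p4 → p3): 0.2 > 0.1, so result = 0.1
((p1 ∧ p2) → (p4 → p3)): 0.3 > 0.1, so result = 0.1
(p1 ∨ p3) = max(0.8, 0.1) = 0.8
¬p1: Gödel ¬ of 0.8 = 0 (operand ≠ 0)
(¬p1 ∨ p2) = max(0, 0.3) = 0.3
((p1 ∨ p3) ∨ (¬p1 ∨ p2)) = max(0.8, 0.3) = 0.8
(((p1 ∧ p2) → (p4 → p3)) ∧ ((p1 ∨ p3) ∨ (¬p1 ∨ p2))) = min(0.1, 0.8) = 0.1

0.10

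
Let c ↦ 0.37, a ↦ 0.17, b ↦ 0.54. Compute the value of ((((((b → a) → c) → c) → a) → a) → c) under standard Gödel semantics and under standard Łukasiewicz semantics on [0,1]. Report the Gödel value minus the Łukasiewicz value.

-0.37

Gödel evaluation:
  (b → a): 0.54 > 0.17, so result = 0.17
  ((b → a) → c): 0.17 ≤ 0.37, so result = 1
  (((b → a) → c) → c): 1 > 0.37, so result = 0.37
  ((((b → a) → c) → c) → a): 0.37 > 0.17, so result = 0.17
  (((((b → a) → c) → c) → a) → a): 0.17 ≤ 0.17, so result = 1
  ((((((b → a) → c) → c) → a) → a) → c): 1 > 0.37, so result = 0.37
  Gödel value = 0.37
Łukasiewicz evaluation:
  (b → a): min(1, 1 − 0.54 + 0.17) = 0.63
  ((b → a) → c): min(1, 1 − 0.63 + 0.37) = 0.74
  (((b → a) → c) → c): min(1, 1 − 0.74 + 0.37) = 0.63
  ((((b → a) → c) → c) → a): min(1, 1 − 0.63 + 0.17) = 0.54
  (((((b → a) → c) → c) → a) → a): min(1, 1 − 0.54 + 0.17) = 0.63
  ((((((b → a) → c) → c) → a) → a) → c): min(1, 1 − 0.63 + 0.37) = 0.74
  Łukasiewicz value = 0.74
Difference: 0.37 − 0.74 = -0.37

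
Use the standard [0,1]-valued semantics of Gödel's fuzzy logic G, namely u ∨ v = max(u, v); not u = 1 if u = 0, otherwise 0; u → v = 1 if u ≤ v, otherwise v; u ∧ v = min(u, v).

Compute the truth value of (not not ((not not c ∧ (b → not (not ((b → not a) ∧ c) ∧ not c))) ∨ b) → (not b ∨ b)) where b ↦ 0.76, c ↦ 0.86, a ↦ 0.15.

0.76

not c: Gödel ¬ of 0.86 = 0 (operand ≠ 0)
not not c: Gödel ¬ of 0 = 1 (operand is 0)
not a: Gödel ¬ of 0.15 = 0 (operand ≠ 0)
(b → not a): 0.76 > 0, so result = 0
((b → not a) ∧ c) = min(0, 0.86) = 0
not ((b → not a) ∧ c): Gödel ¬ of 0 = 1 (operand is 0)
not c: Gödel ¬ of 0.86 = 0 (operand ≠ 0)
(not ((b → not a) ∧ c) ∧ not c) = min(1, 0) = 0
not (not ((b → not a) ∧ c) ∧ not c): Gödel ¬ of 0 = 1 (operand is 0)
(b → not (not ((b → not a) ∧ c) ∧ not c)): 0.76 ≤ 1, so result = 1
(not not c ∧ (b → not (not ((b → not a) ∧ c) ∧ not c))) = min(1, 1) = 1
((not not c ∧ (b → not (not ((b → not a) ∧ c) ∧ not c))) ∨ b) = max(1, 0.76) = 1
not ((not not c ∧ (b → not (not ((b → not a) ∧ c) ∧ not c))) ∨ b): Gödel ¬ of 1 = 0 (operand ≠ 0)
not not ((not not c ∧ (b → not (not ((b → not a) ∧ c) ∧ not c))) ∨ b): Gödel ¬ of 0 = 1 (operand is 0)
not b: Gödel ¬ of 0.76 = 0 (operand ≠ 0)
(not b ∨ b) = max(0, 0.76) = 0.76
(not not ((not not c ∧ (b → not (not ((b → not a) ∧ c) ∧ not c))) ∨ b) → (not b ∨ b)): 1 > 0.76, so result = 0.76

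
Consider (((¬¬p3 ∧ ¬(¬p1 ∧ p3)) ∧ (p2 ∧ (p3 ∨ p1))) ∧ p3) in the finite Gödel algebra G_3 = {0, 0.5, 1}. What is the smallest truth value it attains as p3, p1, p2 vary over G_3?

0.00

The minimum is attained at p3 = 0, p1 = 0, p2 = 0:
  ¬p3: Gödel ¬ of 0 = 1 (operand is 0)
  ¬¬p3: Gödel ¬ of 1 = 0 (operand ≠ 0)
  ¬p1: Gödel ¬ of 0 = 1 (operand is 0)
  (¬p1 ∧ p3) = min(1, 0) = 0
  ¬(¬p1 ∧ p3): Gödel ¬ of 0 = 1 (operand is 0)
  (¬¬p3 ∧ ¬(¬p1 ∧ p3)) = min(0, 1) = 0
  (p3 ∨ p1) = max(0, 0) = 0
  (p2 ∧ (p3 ∨ p1)) = min(0, 0) = 0
  ((¬¬p3 ∧ ¬(¬p1 ∧ p3)) ∧ (p2 ∧ (p3 ∨ p1))) = min(0, 0) = 0
  (((¬¬p3 ∧ ¬(¬p1 ∧ p3)) ∧ (p2 ∧ (p3 ∨ p1))) ∧ p3) = min(0, 0) = 0
Checking all 27 assignments confirms none give a value below 0.00.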